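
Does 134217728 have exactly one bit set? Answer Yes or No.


0b1000000000000000000000000000. Only one bit set => Yes

Yes


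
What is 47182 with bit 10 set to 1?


47182 | (1 << 10) = 47182 | 1024 = 48206

48206


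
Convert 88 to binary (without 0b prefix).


88 = 1011000 in binary

1011000


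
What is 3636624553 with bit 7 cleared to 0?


3636624553 & ~(1 << 7) = 3636624425

3636624425


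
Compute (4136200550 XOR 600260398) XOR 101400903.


Step 1: 4136200550 ^ 600260398 = 3578680904
Step 2: 3578680904 ^ 101400903 = 3544520463

3544520463


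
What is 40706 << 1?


0b1001111100000010 << 1 = 0b10011111000000100 = 81412

81412


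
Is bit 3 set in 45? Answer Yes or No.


0b101101, bit 3 = 1. Yes

Yes


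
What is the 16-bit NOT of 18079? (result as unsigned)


~0b100011010011111 = 0b1011100101100000 = 47456 (16-bit unsigned)

47456


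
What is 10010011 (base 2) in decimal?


10010011 in decimal = 147

147


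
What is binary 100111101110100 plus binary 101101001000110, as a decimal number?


100111101110100 + 101101001000110 = 1010100110111010 = 43450

43450


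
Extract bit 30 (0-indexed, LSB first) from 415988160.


0b11000110010110111100111000000, position 30 = 0

0


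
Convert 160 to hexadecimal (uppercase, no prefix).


160 = A0 hex

A0


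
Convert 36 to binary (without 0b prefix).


36 = 100100 in binary

100100


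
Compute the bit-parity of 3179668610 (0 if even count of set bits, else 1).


0b10111101100001011110010010000010 has 15 ones => parity 1

1


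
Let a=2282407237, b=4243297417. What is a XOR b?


2282407237 ^ 4243297417 = 1960923596

1960923596


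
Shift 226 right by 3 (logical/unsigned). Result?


0b11100010 >> 3 = 0b11100 = 28

28


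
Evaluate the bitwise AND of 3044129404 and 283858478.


0b10110101011100011011101001111100 & 0b10000111010110101011000101110 = 0b10000011000010001001000101100 = 274797100

274797100


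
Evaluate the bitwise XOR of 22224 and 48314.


0b101011011010000 ^ 0b1011110010111010 = 0b1110101001101010 = 60010

60010


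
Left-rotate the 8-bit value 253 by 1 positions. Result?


Rotate 0b11111101 left by 1 (8-bit) = 0b11111011 = 251

251


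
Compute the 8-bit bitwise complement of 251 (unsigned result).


~0b11111011 = 0b100 = 4 (8-bit unsigned)

4


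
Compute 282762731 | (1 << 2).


282762731 | (1 << 2) = 282762731 | 4 = 282762735

282762735


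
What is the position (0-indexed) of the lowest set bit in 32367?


0b111111001101111. Lowest set bit at position 0

0


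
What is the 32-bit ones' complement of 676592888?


676592888 ^ 4294967295 = 3618374407

3618374407


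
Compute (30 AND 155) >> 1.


Step 1: 30 & 155 = 26
Step 2: 26 >> 1 = 13

13


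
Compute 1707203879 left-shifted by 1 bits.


0b1100101110000011101110100100111 << 1 = 0b11001011100000111011101001001110 = 3414407758

3414407758


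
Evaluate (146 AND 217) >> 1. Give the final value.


Step 1: 146 & 217 = 144
Step 2: 144 >> 1 = 72

72


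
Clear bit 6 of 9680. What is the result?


9680 & ~(1 << 6) = 9616

9616


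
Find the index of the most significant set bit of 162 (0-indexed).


0b10100010. Highest set bit at position 7

7


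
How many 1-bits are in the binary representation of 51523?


0b1100100101000011 has 7 set bits

7


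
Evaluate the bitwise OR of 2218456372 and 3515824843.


0b10000100001110101111010100110100 | 0b11010001100011110011101011001011 = 0b11010101101111111111111111111111 = 3586129919

3586129919


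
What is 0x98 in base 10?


98 hex = 152 decimal

152


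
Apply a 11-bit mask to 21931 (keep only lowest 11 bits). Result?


21931 & 2047 = 1451

1451


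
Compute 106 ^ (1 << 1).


106 ^ (1 << 1) = 106 ^ 2 = 104

104


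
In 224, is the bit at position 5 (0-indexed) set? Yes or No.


0b11100000, bit 5 = 1. Yes

Yes


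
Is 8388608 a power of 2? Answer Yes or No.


0b100000000000000000000000. Only one bit set => Yes

Yes


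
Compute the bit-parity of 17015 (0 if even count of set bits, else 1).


0b100001001110111 has 8 ones => parity 0

0


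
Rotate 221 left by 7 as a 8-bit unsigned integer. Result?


Rotate 0b11011101 left by 7 (8-bit) = 0b11101110 = 238

238


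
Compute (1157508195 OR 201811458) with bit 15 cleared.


Step 1: 1157508195 | 201811458 = 1291808355
Step 2: 1291808355 & ~(1 << 15) = 1291808355

1291808355


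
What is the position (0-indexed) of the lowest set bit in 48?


0b110000. Lowest set bit at position 4

4


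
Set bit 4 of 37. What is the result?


37 | (1 << 4) = 37 | 16 = 53

53


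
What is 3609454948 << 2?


0b11010111001000111110100101100100 << 2 = 0b1101011100100011111010010110010000 = 14437819792

14437819792


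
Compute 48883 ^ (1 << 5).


48883 ^ (1 << 5) = 48883 ^ 32 = 48851

48851


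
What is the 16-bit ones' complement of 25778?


25778 ^ 65535 = 39757

39757


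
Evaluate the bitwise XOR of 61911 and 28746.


0b1111000111010111 ^ 0b111000001001010 = 0b1000000110011101 = 33181

33181


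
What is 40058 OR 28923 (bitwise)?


0b1001110001111010 | 0b111000011111011 = 0b1111110011111011 = 64763

64763


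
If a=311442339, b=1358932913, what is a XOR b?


311442339 ^ 1358932913 = 1114607634

1114607634


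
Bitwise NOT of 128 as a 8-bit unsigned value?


~0b10000000 = 0b1111111 = 127 (8-bit unsigned)

127


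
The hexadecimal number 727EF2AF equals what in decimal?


727EF2AF hex = 1920922287 decimal

1920922287


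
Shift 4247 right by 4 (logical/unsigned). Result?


0b1000010010111 >> 4 = 0b100001001 = 265

265


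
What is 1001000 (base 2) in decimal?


1001000 in decimal = 72

72


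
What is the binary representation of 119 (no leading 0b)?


119 = 1110111 in binary

1110111


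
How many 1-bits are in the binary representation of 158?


0b10011110 has 5 set bits

5


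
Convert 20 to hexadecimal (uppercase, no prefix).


20 = 14 hex

14


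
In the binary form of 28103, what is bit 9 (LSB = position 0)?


0b110110111000111, position 9 = 0

0


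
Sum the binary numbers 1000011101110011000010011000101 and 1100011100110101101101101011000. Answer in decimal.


1000011101110011000010011000101 + 1100011100110101101101101011000 = 10100111010101000110000000011101 = 2807324701

2807324701


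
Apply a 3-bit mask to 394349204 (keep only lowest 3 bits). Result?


394349204 & 7 = 4

4


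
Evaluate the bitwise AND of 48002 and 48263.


0b1011101110000010 & 0b1011110010000111 = 0b1011100010000010 = 47234

47234


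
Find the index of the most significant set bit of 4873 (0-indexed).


0b1001100001001. Highest set bit at position 12

12


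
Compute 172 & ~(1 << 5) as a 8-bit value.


172 & ~(1 << 5) = 140

140


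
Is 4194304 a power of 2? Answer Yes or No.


0b10000000000000000000000. Only one bit set => Yes

Yes


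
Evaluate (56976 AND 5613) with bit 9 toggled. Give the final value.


Step 1: 56976 & 5613 = 5248
Step 2: 5248 ^ (1 << 9) = 5248 ^ 512 = 5760

5760


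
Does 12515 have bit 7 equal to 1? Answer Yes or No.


0b11000011100011, bit 7 = 1. Yes

Yes


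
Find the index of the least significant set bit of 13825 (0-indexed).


0b11011000000001. Lowest set bit at position 0

0


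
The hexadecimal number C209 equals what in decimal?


C209 hex = 49673 decimal

49673


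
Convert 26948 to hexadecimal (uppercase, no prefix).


26948 = 6944 hex

6944


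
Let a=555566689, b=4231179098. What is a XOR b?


555566689 ^ 4231179098 = 3710905659

3710905659


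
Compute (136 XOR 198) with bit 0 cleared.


Step 1: 136 ^ 198 = 78
Step 2: 78 & ~(1 << 0) = 78

78


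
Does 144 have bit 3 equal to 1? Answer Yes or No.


0b10010000, bit 3 = 0. No

No


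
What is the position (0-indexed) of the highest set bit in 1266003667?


0b1001011011101011010111011010011. Highest set bit at position 30

30


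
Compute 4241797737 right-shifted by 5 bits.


0b11111100110101001011001001101001 >> 5 = 0b111111001101010010110010011 = 132556179

132556179


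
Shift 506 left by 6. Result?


0b111111010 << 6 = 0b111111010000000 = 32384

32384


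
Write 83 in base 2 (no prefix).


83 = 1010011 in binary

1010011


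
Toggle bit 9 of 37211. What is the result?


37211 ^ (1 << 9) = 37211 ^ 512 = 37723

37723


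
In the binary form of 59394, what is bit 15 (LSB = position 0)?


0b1110100000000010, position 15 = 1

1


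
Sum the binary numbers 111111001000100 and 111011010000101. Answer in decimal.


111111001000100 + 111011010000101 = 1111010011001001 = 62665

62665


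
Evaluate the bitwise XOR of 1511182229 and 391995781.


0b1011010000100101100111110010101 ^ 0b10111010111010110000110000101 = 0b1001101010011111010111000010000 = 1297067536

1297067536


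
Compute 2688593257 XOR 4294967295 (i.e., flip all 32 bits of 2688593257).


2688593257 ^ 4294967295 = 1606374038

1606374038


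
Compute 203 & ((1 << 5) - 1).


203 & 31 = 11

11


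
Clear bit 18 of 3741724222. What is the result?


3741724222 & ~(1 << 18) = 3741462078

3741462078


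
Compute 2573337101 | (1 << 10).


2573337101 | (1 << 10) = 2573337101 | 1024 = 2573338125

2573338125


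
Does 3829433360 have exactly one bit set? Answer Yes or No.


0b11100100010000001000010000010000. Multiple bits set => No

No


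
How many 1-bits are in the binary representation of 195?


0b11000011 has 4 set bits

4


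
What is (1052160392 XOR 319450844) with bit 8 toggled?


Step 1: 1052160392 ^ 319450844 = 767352660
Step 2: 767352660 ^ (1 << 8) = 767352660 ^ 256 = 767352404

767352404


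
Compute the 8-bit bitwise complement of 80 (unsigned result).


~0b1010000 = 0b10101111 = 175 (8-bit unsigned)

175


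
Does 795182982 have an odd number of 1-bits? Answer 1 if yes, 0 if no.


0b101111011001011000011110000110 has 16 ones => parity 0

0


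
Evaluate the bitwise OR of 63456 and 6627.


0b1111011111100000 | 0b1100111100011 = 0b1111111111100011 = 65507

65507


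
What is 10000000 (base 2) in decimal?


10000000 in decimal = 128

128


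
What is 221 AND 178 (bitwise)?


0b11011101 & 0b10110010 = 0b10010000 = 144

144


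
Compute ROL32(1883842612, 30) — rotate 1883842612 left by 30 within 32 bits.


Rotate 0b1110000010010010010100000110100 left by 30 (32-bit) = 0b11100000100100100101000001101 = 470960653

470960653


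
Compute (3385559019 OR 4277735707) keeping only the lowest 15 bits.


Step 1: 3385559019 | 4277735707 = 4294678523
Step 2: 4294678523 & 32767 = 6139

6139


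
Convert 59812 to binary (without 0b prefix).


59812 = 1110100110100100 in binary

1110100110100100


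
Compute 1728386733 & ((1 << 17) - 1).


1728386733 & 131071 = 71341

71341


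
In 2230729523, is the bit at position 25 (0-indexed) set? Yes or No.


0b10000100111101100011101100110011, bit 25 = 0. No

No


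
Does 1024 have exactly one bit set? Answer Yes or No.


0b10000000000. Only one bit set => Yes

Yes


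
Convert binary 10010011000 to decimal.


10010011000 in decimal = 1176

1176


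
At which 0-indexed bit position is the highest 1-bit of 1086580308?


0b1000000110000111110011001010100. Highest set bit at position 30

30


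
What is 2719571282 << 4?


0b10100010000110010101110101010010 << 4 = 0b101000100001100101011101010100100000 = 43513140512

43513140512


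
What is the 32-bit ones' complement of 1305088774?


1305088774 ^ 4294967295 = 2989878521

2989878521


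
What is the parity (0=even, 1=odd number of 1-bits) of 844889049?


0b110010010110111111101111011001 has 20 ones => parity 0

0


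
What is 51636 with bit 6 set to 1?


51636 | (1 << 6) = 51636 | 64 = 51700

51700


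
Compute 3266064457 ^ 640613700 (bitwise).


0b11000010101011000011000001001001 ^ 0b100110001011101111110101000100 = 0b11100100100000101100110100001101 = 3833777421

3833777421


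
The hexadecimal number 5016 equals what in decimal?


5016 hex = 20502 decimal

20502


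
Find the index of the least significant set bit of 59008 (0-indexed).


0b1110011010000000. Lowest set bit at position 7

7


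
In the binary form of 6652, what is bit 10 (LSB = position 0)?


0b1100111111100, position 10 = 0

0


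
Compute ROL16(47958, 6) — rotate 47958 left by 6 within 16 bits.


Rotate 0b1011101101010110 left by 6 (16-bit) = 0b1101010110101110 = 54702

54702


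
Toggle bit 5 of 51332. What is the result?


51332 ^ (1 << 5) = 51332 ^ 32 = 51364

51364


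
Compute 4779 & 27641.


0b1001010101011 & 0b110101111111001 = 0b1010101001 = 681

681


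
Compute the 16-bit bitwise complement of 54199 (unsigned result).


~0b1101001110110111 = 0b10110001001000 = 11336 (16-bit unsigned)

11336


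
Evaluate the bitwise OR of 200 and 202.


0b11001000 | 0b11001010 = 0b11001010 = 202

202


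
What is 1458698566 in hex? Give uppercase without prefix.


1458698566 = 56F1F946 hex

56F1F946


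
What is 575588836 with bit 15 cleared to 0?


575588836 & ~(1 << 15) = 575556068

575556068


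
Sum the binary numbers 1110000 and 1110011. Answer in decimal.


1110000 + 1110011 = 11100011 = 227

227


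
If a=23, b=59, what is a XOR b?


23 ^ 59 = 44

44


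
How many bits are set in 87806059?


0b101001110111101000001101011 has 15 set bits

15


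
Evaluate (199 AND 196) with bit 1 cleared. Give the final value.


Step 1: 199 & 196 = 196
Step 2: 196 & ~(1 << 1) = 196

196


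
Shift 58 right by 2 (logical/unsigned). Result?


0b111010 >> 2 = 0b1110 = 14

14


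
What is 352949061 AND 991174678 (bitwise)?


0b10101000010011001001101000101 & 0b111011000101000010000000010110 = 0b10001000000000000000000000100 = 285212676

285212676


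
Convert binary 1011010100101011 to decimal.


1011010100101011 in decimal = 46379

46379


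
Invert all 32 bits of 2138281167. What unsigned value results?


2138281167 ^ 4294967295 = 2156686128

2156686128


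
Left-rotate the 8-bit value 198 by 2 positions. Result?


Rotate 0b11000110 left by 2 (8-bit) = 0b11011 = 27

27


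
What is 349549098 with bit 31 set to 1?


349549098 | (1 << 31) = 349549098 | 2147483648 = 2497032746

2497032746


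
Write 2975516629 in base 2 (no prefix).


2975516629 = 10110001010110101100011111010101 in binary

10110001010110101100011111010101


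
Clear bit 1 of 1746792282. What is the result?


1746792282 & ~(1 << 1) = 1746792280

1746792280


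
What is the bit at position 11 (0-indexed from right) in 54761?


0b1101010111101001, position 11 = 0

0


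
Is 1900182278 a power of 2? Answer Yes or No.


0b1110001010000100111101100000110. Multiple bits set => No

No


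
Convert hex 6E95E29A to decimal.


6E95E29A hex = 1855316634 decimal

1855316634


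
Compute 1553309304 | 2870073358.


0b1011100100101011001111001111000 | 0b10101011000100011101100000001110 = 0b11111111100101011101111001111110 = 4288011902

4288011902


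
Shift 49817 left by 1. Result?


0b1100001010011001 << 1 = 0b11000010100110010 = 99634

99634


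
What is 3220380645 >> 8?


0b10111111111100110001101111100101 >> 8 = 0b101111111111001100011011 = 12579611

12579611


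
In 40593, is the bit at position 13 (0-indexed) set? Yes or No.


0b1001111010010001, bit 13 = 0. No

No


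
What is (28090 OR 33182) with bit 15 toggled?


Step 1: 28090 | 33182 = 60862
Step 2: 60862 ^ (1 << 15) = 60862 ^ 32768 = 28094

28094


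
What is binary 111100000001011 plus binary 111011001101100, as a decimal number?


111100000001011 + 111011001101100 = 1110111001110111 = 61047

61047


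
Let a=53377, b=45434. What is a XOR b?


53377 ^ 45434 = 25083

25083


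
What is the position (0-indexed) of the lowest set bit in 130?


0b10000010. Lowest set bit at position 1

1


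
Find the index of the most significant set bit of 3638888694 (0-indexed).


0b11011000111001010000100011110110. Highest set bit at position 31

31


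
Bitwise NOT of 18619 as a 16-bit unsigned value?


~0b100100010111011 = 0b1011011101000100 = 46916 (16-bit unsigned)

46916


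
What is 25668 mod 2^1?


25668 & 1 = 0

0


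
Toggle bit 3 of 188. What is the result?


188 ^ (1 << 3) = 188 ^ 8 = 180

180


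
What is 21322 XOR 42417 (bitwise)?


0b101001101001010 ^ 0b1010010110110001 = 0b1111011011111011 = 63227

63227


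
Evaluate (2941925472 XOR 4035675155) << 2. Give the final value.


Step 1: 2941925472 ^ 4035675155 = 1607580787
Step 2: 1607580787 << 2 = 6430323148

6430323148


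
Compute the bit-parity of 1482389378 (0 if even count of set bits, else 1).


0b1011000010110110111011110000010 has 16 ones => parity 0

0


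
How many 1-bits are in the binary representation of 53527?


0b1101000100010111 has 8 set bits

8


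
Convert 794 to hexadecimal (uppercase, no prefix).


794 = 31A hex

31A


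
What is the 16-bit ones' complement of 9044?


9044 ^ 65535 = 56491

56491


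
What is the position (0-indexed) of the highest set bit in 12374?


0b11000001010110. Highest set bit at position 13

13


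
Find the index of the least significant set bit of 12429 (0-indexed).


0b11000010001101. Lowest set bit at position 0

0


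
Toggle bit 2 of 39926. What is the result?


39926 ^ (1 << 2) = 39926 ^ 4 = 39922

39922


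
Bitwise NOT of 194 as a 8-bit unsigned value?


~0b11000010 = 0b111101 = 61 (8-bit unsigned)

61


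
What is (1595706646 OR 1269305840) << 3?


Step 1: 1595706646 | 1269305840 = 1606196726
Step 2: 1606196726 << 3 = 12849573808

12849573808


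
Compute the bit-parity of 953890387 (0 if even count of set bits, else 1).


0b111000110110110011011001010011 has 17 ones => parity 1

1


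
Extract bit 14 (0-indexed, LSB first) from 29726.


0b111010000011110, position 14 = 1

1


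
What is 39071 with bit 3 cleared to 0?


39071 & ~(1 << 3) = 39063

39063


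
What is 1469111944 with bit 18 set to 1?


1469111944 | (1 << 18) = 1469111944 | 262144 = 1469374088

1469374088


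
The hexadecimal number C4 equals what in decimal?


C4 hex = 196 decimal

196


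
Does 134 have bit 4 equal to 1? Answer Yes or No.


0b10000110, bit 4 = 0. No

No


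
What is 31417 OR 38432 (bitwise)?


0b111101010111001 | 0b1001011000100000 = 0b1111111010111001 = 65209

65209


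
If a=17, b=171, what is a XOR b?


17 ^ 171 = 186

186


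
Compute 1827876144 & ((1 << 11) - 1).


1827876144 & 2047 = 1328

1328


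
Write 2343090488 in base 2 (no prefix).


2343090488 = 10001011101010001011100100111000 in binary

10001011101010001011100100111000


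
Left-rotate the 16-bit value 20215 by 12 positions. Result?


Rotate 0b100111011110111 left by 12 (16-bit) = 0b111010011101111 = 29935

29935


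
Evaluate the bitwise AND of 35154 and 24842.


0b1000100101010010 & 0b110000100001010 = 0b100000010 = 258

258


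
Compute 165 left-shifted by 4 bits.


0b10100101 << 4 = 0b101001010000 = 2640

2640


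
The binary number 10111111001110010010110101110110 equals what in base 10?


10111111001110010010110101110110 in decimal = 3208195446

3208195446


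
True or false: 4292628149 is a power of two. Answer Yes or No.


0b11111111110111000100111010110101. Multiple bits set => No

No


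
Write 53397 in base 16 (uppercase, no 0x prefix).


53397 = D095 hex

D095


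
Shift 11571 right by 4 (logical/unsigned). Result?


0b10110100110011 >> 4 = 0b1011010011 = 723

723


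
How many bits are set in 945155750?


0b111000010101011110111010100110 has 17 set bits

17


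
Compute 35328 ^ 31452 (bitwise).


0b1000101000000000 ^ 0b111101011011100 = 0b1111000011011100 = 61660

61660


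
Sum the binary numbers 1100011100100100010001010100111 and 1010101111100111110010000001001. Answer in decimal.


1100011100100100010001010100111 + 1010101111100111110010000001001 = 10111001100001100000011010110000 = 3112568496

3112568496


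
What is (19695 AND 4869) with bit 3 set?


Step 1: 19695 & 4869 = 5
Step 2: 5 | (1 << 3) = 5 | 8 = 13

13


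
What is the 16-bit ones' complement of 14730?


14730 ^ 65535 = 50805

50805


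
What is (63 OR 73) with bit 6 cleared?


Step 1: 63 | 73 = 127
Step 2: 127 & ~(1 << 6) = 63

63


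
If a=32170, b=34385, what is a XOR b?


32170 ^ 34385 = 64507

64507


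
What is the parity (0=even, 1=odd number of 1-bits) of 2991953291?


0b10110010010101011001010110001011 has 16 ones => parity 0

0


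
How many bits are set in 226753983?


0b1101100000111111110110111111 has 20 set bits

20


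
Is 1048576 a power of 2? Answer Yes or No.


0b100000000000000000000. Only one bit set => Yes

Yes


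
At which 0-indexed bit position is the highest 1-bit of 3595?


0b111000001011. Highest set bit at position 11

11


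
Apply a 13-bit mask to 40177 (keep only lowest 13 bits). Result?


40177 & 8191 = 7409

7409


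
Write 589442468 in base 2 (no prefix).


589442468 = 100011001000100010110110100100 in binary

100011001000100010110110100100


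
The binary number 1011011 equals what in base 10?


1011011 in decimal = 91

91


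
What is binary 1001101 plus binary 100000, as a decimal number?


1001101 + 100000 = 1101101 = 109

109


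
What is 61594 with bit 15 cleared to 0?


61594 & ~(1 << 15) = 28826

28826


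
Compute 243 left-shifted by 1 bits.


0b11110011 << 1 = 0b111100110 = 486

486


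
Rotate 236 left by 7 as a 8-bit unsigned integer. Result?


Rotate 0b11101100 left by 7 (8-bit) = 0b1110110 = 118

118


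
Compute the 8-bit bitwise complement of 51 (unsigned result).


~0b110011 = 0b11001100 = 204 (8-bit unsigned)

204


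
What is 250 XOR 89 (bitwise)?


0b11111010 ^ 0b1011001 = 0b10100011 = 163

163


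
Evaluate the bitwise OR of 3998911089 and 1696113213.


0b11101110010110101000101001110001 | 0b1100101000110001010001000111101 = 0b11101111010110101010101001111101 = 4015696509

4015696509


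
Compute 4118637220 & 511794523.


0b11110101011111010110101010100100 & 0b11110100000010101110101011011 = 0b10100000000010100100000000000 = 335628288

335628288


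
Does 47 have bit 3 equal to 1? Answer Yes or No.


0b101111, bit 3 = 1. Yes

Yes


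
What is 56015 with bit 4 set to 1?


56015 | (1 << 4) = 56015 | 16 = 56031

56031


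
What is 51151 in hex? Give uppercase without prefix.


51151 = C7CF hex

C7CF


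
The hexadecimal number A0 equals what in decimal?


A0 hex = 160 decimal

160


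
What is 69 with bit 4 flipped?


69 ^ (1 << 4) = 69 ^ 16 = 85

85


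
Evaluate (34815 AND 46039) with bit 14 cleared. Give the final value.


Step 1: 34815 & 46039 = 33751
Step 2: 33751 & ~(1 << 14) = 33751

33751


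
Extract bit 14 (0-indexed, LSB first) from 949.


0b1110110101, position 14 = 0

0


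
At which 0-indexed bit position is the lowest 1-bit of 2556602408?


0b10011000011000101010100000101000. Lowest set bit at position 3

3


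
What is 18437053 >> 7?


0b1000110010101001110111101 >> 7 = 0b100011001010100111 = 144039

144039


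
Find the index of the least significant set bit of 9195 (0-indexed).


0b10001111101011. Lowest set bit at position 0

0


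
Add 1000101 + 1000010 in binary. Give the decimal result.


1000101 + 1000010 = 10000111 = 135

135


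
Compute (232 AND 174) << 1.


Step 1: 232 & 174 = 168
Step 2: 168 << 1 = 336

336


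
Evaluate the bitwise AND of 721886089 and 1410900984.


0b101011000001110001101110001001 & 0b1010100000110001010001111111000 = 0b1110001000 = 904

904


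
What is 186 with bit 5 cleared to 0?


186 & ~(1 << 5) = 154

154


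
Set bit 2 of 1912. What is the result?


1912 | (1 << 2) = 1912 | 4 = 1916

1916


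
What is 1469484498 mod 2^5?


1469484498 & 31 = 18

18


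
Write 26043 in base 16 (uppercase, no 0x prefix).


26043 = 65BB hex

65BB


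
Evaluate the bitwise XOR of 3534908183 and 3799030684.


0b11010010101100100110101100010111 ^ 0b11100010011100001001101110011100 = 0b110000110000101111000010001011 = 818081931

818081931


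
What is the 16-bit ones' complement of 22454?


22454 ^ 65535 = 43081

43081


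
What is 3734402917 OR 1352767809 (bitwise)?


0b11011110100101100111011101100101 | 0b1010000101000011001100101000001 = 0b11011110101101111111111101100101 = 3736600421

3736600421


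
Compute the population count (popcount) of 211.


0b11010011 has 5 set bits

5


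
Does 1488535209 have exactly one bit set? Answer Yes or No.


0b1011000101110010011111010101001. Multiple bits set => No

No


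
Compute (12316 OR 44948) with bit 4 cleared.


Step 1: 12316 | 44948 = 49052
Step 2: 49052 & ~(1 << 4) = 49036

49036


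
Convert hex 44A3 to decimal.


44A3 hex = 17571 decimal

17571


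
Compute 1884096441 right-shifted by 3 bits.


0b1110000010011010000011110111001 >> 3 = 0b1110000010011010000011110111 = 235512055

235512055


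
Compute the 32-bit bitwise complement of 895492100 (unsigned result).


~0b110101011000000010000000000100 = 0b11001010100111111101111111111011 = 3399475195 (32-bit unsigned)

3399475195


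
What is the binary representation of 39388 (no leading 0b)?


39388 = 1001100111011100 in binary

1001100111011100


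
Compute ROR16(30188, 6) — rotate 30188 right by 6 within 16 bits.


Rotate 0b111010111101100 right by 6 (16-bit) = 0b1011000111010111 = 45527

45527


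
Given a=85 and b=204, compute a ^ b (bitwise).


85 ^ 204 = 153

153


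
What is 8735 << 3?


0b10001000011111 << 3 = 0b10001000011111000 = 69880

69880


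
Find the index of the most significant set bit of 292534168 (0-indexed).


0b10001011011111011011110011000. Highest set bit at position 28

28


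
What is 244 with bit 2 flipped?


244 ^ (1 << 2) = 244 ^ 4 = 240

240


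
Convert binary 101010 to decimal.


101010 in decimal = 42

42


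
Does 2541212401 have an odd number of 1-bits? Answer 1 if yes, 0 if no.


0b10010111011101111101001011110001 has 20 ones => parity 0

0


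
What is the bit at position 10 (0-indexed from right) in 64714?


0b1111110011001010, position 10 = 1

1


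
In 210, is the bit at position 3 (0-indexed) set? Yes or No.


0b11010010, bit 3 = 0. No

No


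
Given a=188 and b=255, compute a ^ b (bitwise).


188 ^ 255 = 67

67


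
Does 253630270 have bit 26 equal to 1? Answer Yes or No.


0b1111000111100001011100111110, bit 26 = 1. Yes

Yes


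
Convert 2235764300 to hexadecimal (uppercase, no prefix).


2235764300 = 85430E4C hex

85430E4C


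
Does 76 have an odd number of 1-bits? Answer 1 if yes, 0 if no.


0b1001100 has 3 ones => parity 1

1


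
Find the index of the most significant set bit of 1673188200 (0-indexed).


0b1100011101110101101001101101000. Highest set bit at position 30

30


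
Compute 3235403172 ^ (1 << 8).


3235403172 ^ (1 << 8) = 3235403172 ^ 256 = 3235402916

3235402916


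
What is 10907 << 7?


0b10101010011011 << 7 = 0b101010100110110000000 = 1396096

1396096


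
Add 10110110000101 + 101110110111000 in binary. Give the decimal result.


10110110000101 + 101110110111000 = 1000101100111101 = 35645

35645


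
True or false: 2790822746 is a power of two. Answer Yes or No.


0b10100110010110001001001101011010. Multiple bits set => No

No


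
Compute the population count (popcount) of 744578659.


0b101100011000010101111001100011 has 15 set bits

15


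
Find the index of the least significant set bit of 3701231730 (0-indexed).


0b11011100100111000101000001110010. Lowest set bit at position 1

1


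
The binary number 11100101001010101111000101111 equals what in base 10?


11100101001010101111000101111 in decimal = 480599599

480599599


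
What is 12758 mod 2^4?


12758 & 15 = 6

6


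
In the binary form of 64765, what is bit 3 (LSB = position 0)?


0b1111110011111101, position 3 = 1

1


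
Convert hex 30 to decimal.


30 hex = 48 decimal

48


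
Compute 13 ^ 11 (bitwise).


0b1101 ^ 0b1011 = 0b110 = 6

6


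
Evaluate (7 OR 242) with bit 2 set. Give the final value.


Step 1: 7 | 242 = 247
Step 2: 247 | (1 << 2) = 247 | 4 = 247

247


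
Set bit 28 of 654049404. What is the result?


654049404 | (1 << 28) = 654049404 | 268435456 = 922484860

922484860


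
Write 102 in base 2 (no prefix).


102 = 1100110 in binary

1100110


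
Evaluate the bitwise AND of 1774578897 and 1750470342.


0b1101001110001011110110011010001 & 0b1101000010101100000111011000110 = 0b1101000010001000000110011000000 = 1749290176

1749290176


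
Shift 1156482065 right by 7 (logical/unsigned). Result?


0b1000100111011101000010000010001 >> 7 = 0b100010011101110100001000 = 9035016

9035016


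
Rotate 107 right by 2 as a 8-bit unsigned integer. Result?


Rotate 0b1101011 right by 2 (8-bit) = 0b11011010 = 218

218


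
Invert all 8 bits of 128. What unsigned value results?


128 ^ 255 = 127

127


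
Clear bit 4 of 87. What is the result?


87 & ~(1 << 4) = 71

71


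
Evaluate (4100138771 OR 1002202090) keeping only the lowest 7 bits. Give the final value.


Step 1: 4100138771 | 1002202090 = 4294928379
Step 2: 4294928379 & 127 = 123

123


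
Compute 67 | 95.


0b1000011 | 0b1011111 = 0b1011111 = 95

95


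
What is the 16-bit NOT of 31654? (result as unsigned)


~0b111101110100110 = 0b1000010001011001 = 33881 (16-bit unsigned)

33881


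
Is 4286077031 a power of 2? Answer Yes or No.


0b11111111011110000101100001100111. Multiple bits set => No

No


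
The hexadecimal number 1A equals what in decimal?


1A hex = 26 decimal

26


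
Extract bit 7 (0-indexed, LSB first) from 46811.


0b1011011011011011, position 7 = 1

1


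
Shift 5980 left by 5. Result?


0b1011101011100 << 5 = 0b101110101110000000 = 191360

191360


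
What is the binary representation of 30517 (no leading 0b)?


30517 = 111011100110101 in binary

111011100110101


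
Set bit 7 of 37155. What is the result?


37155 | (1 << 7) = 37155 | 128 = 37283

37283


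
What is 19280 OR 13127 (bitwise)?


0b100101101010000 | 0b11001101000111 = 0b111101101010111 = 31575

31575


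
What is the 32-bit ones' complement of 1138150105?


1138150105 ^ 4294967295 = 3156817190

3156817190


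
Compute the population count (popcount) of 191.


0b10111111 has 7 set bits

7


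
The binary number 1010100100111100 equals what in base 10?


1010100100111100 in decimal = 43324

43324


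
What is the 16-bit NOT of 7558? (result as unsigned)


~0b1110110000110 = 0b1110001001111001 = 57977 (16-bit unsigned)

57977


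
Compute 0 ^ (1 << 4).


0 ^ (1 << 4) = 0 ^ 16 = 16

16


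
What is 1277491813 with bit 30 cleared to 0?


1277491813 & ~(1 << 30) = 203749989

203749989


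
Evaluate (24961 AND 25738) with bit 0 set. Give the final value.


Step 1: 24961 & 25738 = 24704
Step 2: 24704 | (1 << 0) = 24704 | 1 = 24705

24705


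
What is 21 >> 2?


0b10101 >> 2 = 0b101 = 5

5


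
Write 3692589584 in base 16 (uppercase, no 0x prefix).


3692589584 = DC187210 hex

DC187210


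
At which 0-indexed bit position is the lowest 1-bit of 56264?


0b1101101111001000. Lowest set bit at position 3

3


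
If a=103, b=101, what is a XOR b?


103 ^ 101 = 2

2


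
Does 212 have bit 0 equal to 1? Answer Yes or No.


0b11010100, bit 0 = 0. No

No


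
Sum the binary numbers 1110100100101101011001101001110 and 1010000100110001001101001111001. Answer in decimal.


1110100100101101011001101001110 + 1010000100110001001101001111001 = 11000101001011110100110111000111 = 3308211655

3308211655


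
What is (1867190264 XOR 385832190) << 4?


Step 1: 1867190264 ^ 385832190 = 2041862918
Step 2: 2041862918 << 4 = 32669806688

32669806688


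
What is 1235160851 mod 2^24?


1235160851 & 16777215 = 10424083

10424083


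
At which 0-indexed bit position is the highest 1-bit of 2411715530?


0b10001111101111111101101111001010. Highest set bit at position 31

31


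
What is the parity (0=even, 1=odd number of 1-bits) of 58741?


0b1110010101110101 has 10 ones => parity 0

0


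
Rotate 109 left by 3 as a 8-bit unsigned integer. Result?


Rotate 0b1101101 left by 3 (8-bit) = 0b1101011 = 107

107


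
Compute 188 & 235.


0b10111100 & 0b11101011 = 0b10101000 = 168

168


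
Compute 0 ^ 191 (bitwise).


0b0 ^ 0b10111111 = 0b10111111 = 191

191


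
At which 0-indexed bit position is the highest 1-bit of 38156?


0b1001010100001100. Highest set bit at position 15

15


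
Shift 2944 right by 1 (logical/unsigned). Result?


0b101110000000 >> 1 = 0b10111000000 = 1472

1472


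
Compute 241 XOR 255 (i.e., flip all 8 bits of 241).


241 ^ 255 = 14

14


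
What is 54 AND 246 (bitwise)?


0b110110 & 0b11110110 = 0b110110 = 54

54


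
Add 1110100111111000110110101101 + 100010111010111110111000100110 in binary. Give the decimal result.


1110100111111000110110101101 + 100010111010111110111000100110 = 110001100010110111101111010011 = 831224787

831224787


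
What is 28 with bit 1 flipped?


28 ^ (1 << 1) = 28 ^ 2 = 30

30


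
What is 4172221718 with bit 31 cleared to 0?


4172221718 & ~(1 << 31) = 2024738070

2024738070


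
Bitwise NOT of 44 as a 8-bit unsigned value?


~0b101100 = 0b11010011 = 211 (8-bit unsigned)

211


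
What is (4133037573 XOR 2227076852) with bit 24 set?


Step 1: 4133037573 ^ 2227076852 = 1927764209
Step 2: 1927764209 | (1 << 24) = 1927764209 | 16777216 = 1944541425

1944541425


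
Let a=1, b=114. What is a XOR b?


1 ^ 114 = 115

115


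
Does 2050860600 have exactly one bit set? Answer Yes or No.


0b1111010001111011010011000111000. Multiple bits set => No

No


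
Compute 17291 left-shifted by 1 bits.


0b100001110001011 << 1 = 0b1000011100010110 = 34582

34582


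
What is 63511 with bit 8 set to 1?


63511 | (1 << 8) = 63511 | 256 = 63767

63767


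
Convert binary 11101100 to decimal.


11101100 in decimal = 236

236


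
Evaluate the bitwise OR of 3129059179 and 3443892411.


0b10111010100000011010011101101011 | 0b11001101010001011010000010111011 = 0b11111111110001011010011111111011 = 4291143675

4291143675


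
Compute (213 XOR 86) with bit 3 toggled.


Step 1: 213 ^ 86 = 131
Step 2: 131 ^ (1 << 3) = 131 ^ 8 = 139

139


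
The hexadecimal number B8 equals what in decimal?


B8 hex = 184 decimal

184


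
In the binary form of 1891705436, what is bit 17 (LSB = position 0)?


0b1110000110000010010001001011100, position 17 = 0

0


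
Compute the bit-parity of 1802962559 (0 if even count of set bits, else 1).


0b1101011011101110000011001111111 has 20 ones => parity 0

0


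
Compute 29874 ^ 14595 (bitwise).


0b111010010110010 ^ 0b11100100000011 = 0b100110110110001 = 19889

19889


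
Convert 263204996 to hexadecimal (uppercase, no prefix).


263204996 = FB03084 hex

FB03084


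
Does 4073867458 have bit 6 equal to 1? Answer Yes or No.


0b11110010110100100100100011000010, bit 6 = 1. Yes

Yes


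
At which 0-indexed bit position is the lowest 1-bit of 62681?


0b1111010011011001. Lowest set bit at position 0

0


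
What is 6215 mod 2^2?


6215 & 3 = 3

3


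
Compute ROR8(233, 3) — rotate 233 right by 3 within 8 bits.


Rotate 0b11101001 right by 3 (8-bit) = 0b111101 = 61

61


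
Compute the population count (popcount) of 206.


0b11001110 has 5 set bits

5


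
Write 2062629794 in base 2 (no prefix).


2062629794 = 1111010111100010011101110100010 in binary

1111010111100010011101110100010


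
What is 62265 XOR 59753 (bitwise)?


0b1111001100111001 ^ 0b1110100101101001 = 0b1101001010000 = 6736

6736


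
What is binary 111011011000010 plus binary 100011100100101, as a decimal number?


111011011000010 + 100011100100101 = 1011110111100111 = 48615

48615


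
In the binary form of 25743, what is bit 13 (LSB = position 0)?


0b110010010001111, position 13 = 1

1


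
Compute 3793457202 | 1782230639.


0b11100010000110111001000000110010 | 0b1101010001110101010111001101111 = 0b11101010001110111011111001111111 = 3929783935

3929783935


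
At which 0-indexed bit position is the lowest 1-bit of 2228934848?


0b10000100110110101101100011000000. Lowest set bit at position 6

6


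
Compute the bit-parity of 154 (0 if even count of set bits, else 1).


0b10011010 has 4 ones => parity 0

0


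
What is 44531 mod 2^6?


44531 & 63 = 51

51


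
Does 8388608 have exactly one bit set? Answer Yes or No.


0b100000000000000000000000. Only one bit set => Yes

Yes


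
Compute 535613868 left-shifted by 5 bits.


0b11111111011001101000110101100 << 5 = 0b1111111101100110100011010110000000 = 17139643776

17139643776


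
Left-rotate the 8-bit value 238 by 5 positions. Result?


Rotate 0b11101110 left by 5 (8-bit) = 0b11011101 = 221

221


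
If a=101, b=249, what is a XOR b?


101 ^ 249 = 156

156


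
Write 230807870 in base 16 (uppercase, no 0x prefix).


230807870 = DC1D93E hex

DC1D93E


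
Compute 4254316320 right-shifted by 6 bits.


0b11111101100100111011011100100000 >> 6 = 0b11111101100100111011011100 = 66473692

66473692


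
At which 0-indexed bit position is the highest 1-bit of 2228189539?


0b10000100110011110111100101100011. Highest set bit at position 31

31


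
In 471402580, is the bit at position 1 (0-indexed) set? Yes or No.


0b11100000110010000100001010100, bit 1 = 0. No

No


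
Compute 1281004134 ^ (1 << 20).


1281004134 ^ (1 << 20) = 1281004134 ^ 1048576 = 1279955558

1279955558


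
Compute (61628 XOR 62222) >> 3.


Step 1: 61628 ^ 62222 = 946
Step 2: 946 >> 3 = 118

118


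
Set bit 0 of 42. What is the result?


42 | (1 << 0) = 42 | 1 = 43

43


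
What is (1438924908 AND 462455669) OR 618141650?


Step 1: 1438924908 & 462455669 = 293601380
Step 2: 293601380 | 618141650 = 903354358

903354358


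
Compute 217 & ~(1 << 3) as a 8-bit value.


217 & ~(1 << 3) = 209

209


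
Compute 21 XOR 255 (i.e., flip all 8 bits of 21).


21 ^ 255 = 234

234


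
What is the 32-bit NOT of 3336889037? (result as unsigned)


~0b11000110111001001110001011001101 = 0b111001000110110001110100110010 = 958078258 (32-bit unsigned)

958078258
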